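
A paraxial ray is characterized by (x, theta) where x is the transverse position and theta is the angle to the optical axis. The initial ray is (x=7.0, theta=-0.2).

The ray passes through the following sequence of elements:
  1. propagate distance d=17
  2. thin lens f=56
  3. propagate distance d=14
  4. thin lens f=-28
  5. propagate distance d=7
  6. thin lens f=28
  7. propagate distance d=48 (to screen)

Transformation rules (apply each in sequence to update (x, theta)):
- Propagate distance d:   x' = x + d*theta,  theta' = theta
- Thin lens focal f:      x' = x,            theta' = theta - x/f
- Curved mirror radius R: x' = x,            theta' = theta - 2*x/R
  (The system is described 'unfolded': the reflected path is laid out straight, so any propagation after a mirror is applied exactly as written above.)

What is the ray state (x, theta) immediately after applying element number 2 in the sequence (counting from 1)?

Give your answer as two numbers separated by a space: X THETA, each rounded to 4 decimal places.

Initial: x=7.0000 theta=-0.2000
After 1 (propagate distance d=17): x=3.6000 theta=-0.2000
After 2 (thin lens f=56): x=3.6000 theta=-37/140 (≈-0.2643)
Rounded to 4 decimal places: x = 3.6000, theta = -0.2643

Answer: 3.6000 -0.2643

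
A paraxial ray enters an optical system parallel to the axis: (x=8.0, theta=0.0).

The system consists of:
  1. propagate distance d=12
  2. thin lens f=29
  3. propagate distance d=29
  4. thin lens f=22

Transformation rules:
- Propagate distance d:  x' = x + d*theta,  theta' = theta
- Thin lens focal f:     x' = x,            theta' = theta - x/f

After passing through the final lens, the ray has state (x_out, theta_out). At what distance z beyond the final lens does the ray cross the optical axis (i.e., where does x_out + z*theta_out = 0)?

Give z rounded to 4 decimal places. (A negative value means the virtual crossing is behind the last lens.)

Initial: x=8.0000 theta=0.0000
After 1 (propagate distance d=12): x=8.0000 theta=0.0000
After 2 (thin lens f=29): x=8.0000 theta=-8/29 (≈-0.2759)
After 3 (propagate distance d=29): x=0.0000 theta=-8/29 (≈-0.2759)
After 4 (thin lens f=22): x=0.0000 theta=-8/29 (≈-0.2759)
z_focus = -x_out/theta_out = -(0.0000)/(-8/29) = 0.0000
Rounded to 4 decimal places: z = 0.0000

Answer: 0.0000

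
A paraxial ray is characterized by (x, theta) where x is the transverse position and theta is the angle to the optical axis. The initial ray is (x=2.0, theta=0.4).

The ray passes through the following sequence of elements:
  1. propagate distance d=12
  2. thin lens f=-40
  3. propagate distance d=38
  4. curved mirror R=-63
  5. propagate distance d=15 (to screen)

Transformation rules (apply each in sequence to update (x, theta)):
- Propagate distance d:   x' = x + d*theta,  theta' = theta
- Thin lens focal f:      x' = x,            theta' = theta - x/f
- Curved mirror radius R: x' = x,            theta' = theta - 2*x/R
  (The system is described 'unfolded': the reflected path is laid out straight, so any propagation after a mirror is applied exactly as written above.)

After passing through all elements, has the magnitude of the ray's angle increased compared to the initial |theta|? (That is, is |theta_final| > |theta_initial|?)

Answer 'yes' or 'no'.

Initial: x=2.0000 theta=0.4000
After 1 (propagate distance d=12): x=6.8000 theta=0.4000
After 2 (thin lens f=-40): x=6.8000 theta=0.5700
After 3 (propagate distance d=38): x=28.4600 theta=0.5700
After 4 (curved mirror R=-63): x=28.4600 theta=9283/6300 (≈1.4735)
After 5 (propagate distance d=15 (to screen)): x=106181/2100 (≈50.5624) theta=9283/6300 (≈1.4735)
|theta_initial|=0.4000 |theta_final|=9283/6300 (≈1.4735) -> increased

Answer: yes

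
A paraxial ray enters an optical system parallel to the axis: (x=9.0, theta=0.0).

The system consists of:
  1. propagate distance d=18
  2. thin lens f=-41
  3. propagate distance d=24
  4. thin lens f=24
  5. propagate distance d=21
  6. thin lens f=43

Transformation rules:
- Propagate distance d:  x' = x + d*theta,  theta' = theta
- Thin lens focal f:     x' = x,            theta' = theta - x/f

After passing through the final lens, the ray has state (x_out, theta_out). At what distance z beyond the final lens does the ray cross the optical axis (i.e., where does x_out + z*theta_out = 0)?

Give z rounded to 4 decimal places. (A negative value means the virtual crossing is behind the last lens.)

Initial: x=9.0000 theta=0.0000
After 1 (propagate distance d=18): x=9.0000 theta=0.0000
After 2 (thin lens f=-41): x=9.0000 theta=9/41 (≈0.2195)
After 3 (propagate distance d=24): x=585/41 (≈14.2683) theta=9/41 (≈0.2195)
After 4 (thin lens f=24): x=585/41 (≈14.2683) theta=-0.3750
After 5 (propagate distance d=21): x=2097/328 (≈6.3933) theta=-0.3750
After 6 (thin lens f=43): x=2097/328 (≈6.3933) theta=-3693/7052 (≈-0.5237)
z_focus = -x_out/theta_out = -(2097/328)/(-3693/7052) = 30057/2462 ≈ 12.2084
Rounded to 4 decimal places: z = 12.2084

Answer: 12.2084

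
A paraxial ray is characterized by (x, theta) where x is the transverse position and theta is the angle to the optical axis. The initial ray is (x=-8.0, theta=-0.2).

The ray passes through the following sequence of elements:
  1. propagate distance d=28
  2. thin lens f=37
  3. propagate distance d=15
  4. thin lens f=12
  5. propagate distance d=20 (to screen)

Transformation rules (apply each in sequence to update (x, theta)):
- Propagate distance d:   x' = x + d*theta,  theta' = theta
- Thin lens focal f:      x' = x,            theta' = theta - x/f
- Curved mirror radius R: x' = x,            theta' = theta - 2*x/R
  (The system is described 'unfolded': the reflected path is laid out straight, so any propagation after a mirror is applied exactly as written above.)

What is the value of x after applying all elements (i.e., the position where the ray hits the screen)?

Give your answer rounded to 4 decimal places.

Initial: x=-8.0000 theta=-0.2000
After 1 (propagate distance d=28): x=-13.6000 theta=-0.2000
After 2 (thin lens f=37): x=-13.6000 theta=31/185 (≈0.1676)
After 3 (propagate distance d=15): x=-2051/185 (≈-11.0865) theta=31/185 (≈0.1676)
After 4 (thin lens f=12): x=-2051/185 (≈-11.0865) theta=2423/2220 (≈1.0914)
After 5 (propagate distance d=20 (to screen)): x=5962/555 (≈10.7423) theta=2423/2220 (≈1.0914)
Rounded to 4 decimal places: x = 10.7423

Answer: 10.7423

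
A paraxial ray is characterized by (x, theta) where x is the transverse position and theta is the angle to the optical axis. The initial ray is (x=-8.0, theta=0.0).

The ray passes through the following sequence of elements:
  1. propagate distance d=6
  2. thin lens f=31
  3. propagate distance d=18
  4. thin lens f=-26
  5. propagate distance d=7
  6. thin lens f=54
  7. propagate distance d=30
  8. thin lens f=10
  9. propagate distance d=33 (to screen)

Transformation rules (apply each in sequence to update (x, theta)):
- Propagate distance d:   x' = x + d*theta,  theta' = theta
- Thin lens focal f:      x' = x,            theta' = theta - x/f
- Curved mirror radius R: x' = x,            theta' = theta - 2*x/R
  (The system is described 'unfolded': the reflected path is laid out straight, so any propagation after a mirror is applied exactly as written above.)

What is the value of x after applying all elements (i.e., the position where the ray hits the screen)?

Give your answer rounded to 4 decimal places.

Initial: x=-8.0000 theta=0.0000
After 1 (propagate distance d=6): x=-8.0000 theta=0.0000
After 2 (thin lens f=31): x=-8.0000 theta=8/31 (≈0.2581)
After 3 (propagate distance d=18): x=-104/31 (≈-3.3548) theta=8/31 (≈0.2581)
After 4 (thin lens f=-26): x=-104/31 (≈-3.3548) theta=4/31 (≈0.1290)
After 5 (propagate distance d=7): x=-76/31 (≈-2.4516) theta=4/31 (≈0.1290)
After 6 (thin lens f=54): x=-76/31 (≈-2.4516) theta=146/837 (≈0.1744)
After 7 (propagate distance d=30): x=776/279 (≈2.7814) theta=146/837 (≈0.1744)
After 8 (thin lens f=10): x=776/279 (≈2.7814) theta=-14/135 (≈-0.1037)
After 9 (propagate distance d=33 (to screen)): x=-298/465 (≈-0.6409) theta=-14/135 (≈-0.1037)
Rounded to 4 decimal places: x = -0.6409

Answer: -0.6409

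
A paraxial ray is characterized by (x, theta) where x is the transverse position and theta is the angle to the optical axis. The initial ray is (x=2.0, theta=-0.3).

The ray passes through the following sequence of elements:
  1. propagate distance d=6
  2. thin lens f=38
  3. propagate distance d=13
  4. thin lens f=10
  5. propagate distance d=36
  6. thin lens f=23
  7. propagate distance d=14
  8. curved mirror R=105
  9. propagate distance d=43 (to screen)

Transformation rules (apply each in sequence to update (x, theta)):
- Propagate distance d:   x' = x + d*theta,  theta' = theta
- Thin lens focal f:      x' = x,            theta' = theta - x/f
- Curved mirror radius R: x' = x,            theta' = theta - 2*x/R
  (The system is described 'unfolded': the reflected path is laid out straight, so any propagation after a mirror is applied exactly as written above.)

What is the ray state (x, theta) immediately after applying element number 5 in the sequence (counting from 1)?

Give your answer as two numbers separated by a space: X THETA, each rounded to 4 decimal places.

Answer: -1.1916 0.0716

Derivation:
Initial: x=2.0000 theta=-0.3000
After 1 (propagate distance d=6): x=0.2000 theta=-0.3000
After 2 (thin lens f=38): x=0.2000 theta=-29/95 (≈-0.3053)
After 3 (propagate distance d=13): x=-358/95 (≈-3.7684) theta=-29/95 (≈-0.3053)
After 4 (thin lens f=10): x=-358/95 (≈-3.7684) theta=34/475 (≈0.0716)
After 5 (propagate distance d=36): x=-566/475 (≈-1.1916) theta=34/475 (≈0.0716)
Rounded to 4 decimal places: x = -1.1916, theta = 0.0716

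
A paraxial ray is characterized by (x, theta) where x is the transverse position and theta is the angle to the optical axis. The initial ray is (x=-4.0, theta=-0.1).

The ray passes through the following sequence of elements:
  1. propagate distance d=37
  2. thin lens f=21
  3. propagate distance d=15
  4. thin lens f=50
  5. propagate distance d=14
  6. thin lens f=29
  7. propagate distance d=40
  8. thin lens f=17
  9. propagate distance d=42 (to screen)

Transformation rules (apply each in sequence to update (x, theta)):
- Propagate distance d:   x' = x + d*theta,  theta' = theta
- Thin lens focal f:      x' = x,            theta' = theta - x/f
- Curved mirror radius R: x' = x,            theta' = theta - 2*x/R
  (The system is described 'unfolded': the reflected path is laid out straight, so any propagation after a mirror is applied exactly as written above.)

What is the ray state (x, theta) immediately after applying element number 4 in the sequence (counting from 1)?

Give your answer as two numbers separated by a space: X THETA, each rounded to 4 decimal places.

Initial: x=-4.0000 theta=-0.1000
After 1 (propagate distance d=37): x=-7.7000 theta=-0.1000
After 2 (thin lens f=21): x=-7.7000 theta=4/15 (≈0.2667)
After 3 (propagate distance d=15): x=-3.7000 theta=4/15 (≈0.2667)
After 4 (thin lens f=50): x=-3.7000 theta=511/1500 (≈0.3407)
Rounded to 4 decimal places: x = -3.7000, theta = 0.3407

Answer: -3.7000 0.3407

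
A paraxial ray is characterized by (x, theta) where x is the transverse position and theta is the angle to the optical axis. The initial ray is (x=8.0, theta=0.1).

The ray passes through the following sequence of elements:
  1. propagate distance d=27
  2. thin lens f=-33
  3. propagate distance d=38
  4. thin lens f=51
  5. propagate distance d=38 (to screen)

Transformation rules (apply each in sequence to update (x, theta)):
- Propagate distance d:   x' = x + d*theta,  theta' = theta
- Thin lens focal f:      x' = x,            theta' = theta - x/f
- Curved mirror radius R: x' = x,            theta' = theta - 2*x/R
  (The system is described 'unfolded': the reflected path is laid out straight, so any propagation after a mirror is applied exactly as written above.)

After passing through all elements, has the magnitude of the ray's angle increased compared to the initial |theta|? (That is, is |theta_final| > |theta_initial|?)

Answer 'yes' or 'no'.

Initial: x=8.0000 theta=0.1000
After 1 (propagate distance d=27): x=10.7000 theta=0.1000
After 2 (thin lens f=-33): x=10.7000 theta=14/33 (≈0.4242)
After 3 (propagate distance d=38): x=8851/330 (≈26.8212) theta=14/33 (≈0.4242)
After 4 (thin lens f=51): x=8851/330 (≈26.8212) theta=-1711/16830 (≈-0.1017)
After 5 (propagate distance d=38 (to screen)): x=386383/16830 (≈22.9580) theta=-1711/16830 (≈-0.1017)
|theta_initial|=0.1000 |theta_final|=1711/16830 (≈0.1017) -> increased

Answer: yes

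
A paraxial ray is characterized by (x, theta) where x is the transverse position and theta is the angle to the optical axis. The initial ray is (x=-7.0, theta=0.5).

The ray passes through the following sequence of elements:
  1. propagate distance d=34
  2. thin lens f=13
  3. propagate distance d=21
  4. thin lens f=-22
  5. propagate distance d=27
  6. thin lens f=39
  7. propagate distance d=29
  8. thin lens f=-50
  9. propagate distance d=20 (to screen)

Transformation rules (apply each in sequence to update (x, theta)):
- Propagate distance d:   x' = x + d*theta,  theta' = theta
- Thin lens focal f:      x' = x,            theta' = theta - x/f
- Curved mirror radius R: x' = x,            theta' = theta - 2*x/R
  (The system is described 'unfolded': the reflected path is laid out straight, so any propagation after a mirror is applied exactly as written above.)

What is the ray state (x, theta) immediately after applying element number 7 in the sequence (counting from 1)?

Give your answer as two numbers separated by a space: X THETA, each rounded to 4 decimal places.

Answer: -1.4605 -0.1335

Derivation:
Initial: x=-7.0000 theta=0.5000
After 1 (propagate distance d=34): x=10.0000 theta=0.5000
After 2 (thin lens f=13): x=10.0000 theta=-7/26 (≈-0.2692)
After 3 (propagate distance d=21): x=113/26 (≈4.3462) theta=-7/26 (≈-0.2692)
After 4 (thin lens f=-22): x=113/26 (≈4.3462) theta=-41/572 (≈-0.0717)
After 5 (propagate distance d=27): x=1379/572 (≈2.4108) theta=-41/572 (≈-0.0717)
After 6 (thin lens f=39): x=1379/572 (≈2.4108) theta=-1489/11154 (≈-0.1335)
After 7 (propagate distance d=29): x=-32581/22308 (≈-1.4605) theta=-1489/11154 (≈-0.1335)
Rounded to 4 decimal places: x = -1.4605, theta = -0.1335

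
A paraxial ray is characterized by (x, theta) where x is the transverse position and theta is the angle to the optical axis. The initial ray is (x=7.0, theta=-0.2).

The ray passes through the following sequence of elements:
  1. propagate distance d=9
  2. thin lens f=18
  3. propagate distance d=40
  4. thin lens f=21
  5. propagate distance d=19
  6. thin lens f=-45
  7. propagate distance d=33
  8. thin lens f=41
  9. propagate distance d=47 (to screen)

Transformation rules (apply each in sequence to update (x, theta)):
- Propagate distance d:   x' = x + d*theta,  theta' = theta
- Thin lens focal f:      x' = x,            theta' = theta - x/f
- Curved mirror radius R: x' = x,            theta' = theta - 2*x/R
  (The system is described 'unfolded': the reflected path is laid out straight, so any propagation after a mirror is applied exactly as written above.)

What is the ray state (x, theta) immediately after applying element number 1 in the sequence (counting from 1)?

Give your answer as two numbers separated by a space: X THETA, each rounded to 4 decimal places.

Answer: 5.2000 -0.2000

Derivation:
Initial: x=7.0000 theta=-0.2000
After 1 (propagate distance d=9): x=5.2000 theta=-0.2000
Rounded to 4 decimal places: x = 5.2000, theta = -0.2000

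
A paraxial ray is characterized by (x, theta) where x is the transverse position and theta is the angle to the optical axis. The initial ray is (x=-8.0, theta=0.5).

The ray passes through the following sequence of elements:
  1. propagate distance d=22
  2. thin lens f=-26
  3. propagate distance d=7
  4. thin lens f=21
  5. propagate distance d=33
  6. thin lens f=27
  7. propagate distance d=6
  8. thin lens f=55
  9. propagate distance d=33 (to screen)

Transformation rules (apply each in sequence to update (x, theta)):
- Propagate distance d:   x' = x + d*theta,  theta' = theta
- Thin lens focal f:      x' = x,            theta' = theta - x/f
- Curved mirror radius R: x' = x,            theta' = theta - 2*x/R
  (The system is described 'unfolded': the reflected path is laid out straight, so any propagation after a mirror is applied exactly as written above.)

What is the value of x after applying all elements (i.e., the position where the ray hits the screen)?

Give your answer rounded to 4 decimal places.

Answer: -5.2320

Derivation:
Initial: x=-8.0000 theta=0.5000
After 1 (propagate distance d=22): x=3.0000 theta=0.5000
After 2 (thin lens f=-26): x=3.0000 theta=8/13 (≈0.6154)
After 3 (propagate distance d=7): x=95/13 (≈7.3077) theta=8/13 (≈0.6154)
After 4 (thin lens f=21): x=95/13 (≈7.3077) theta=73/273 (≈0.2674)
After 5 (propagate distance d=33): x=1468/91 (≈16.1319) theta=73/273 (≈0.2674)
After 6 (thin lens f=27): x=1468/91 (≈16.1319) theta=-811/2457 (≈-0.3301)
After 7 (propagate distance d=6): x=11590/819 (≈14.1514) theta=-811/2457 (≈-0.3301)
After 8 (thin lens f=55): x=11590/819 (≈14.1514) theta=-15875/27027 (≈-0.5874)
After 9 (propagate distance d=33 (to screen)): x=-4285/819 (≈-5.2320) theta=-15875/27027 (≈-0.5874)
Rounded to 4 decimal places: x = -5.2320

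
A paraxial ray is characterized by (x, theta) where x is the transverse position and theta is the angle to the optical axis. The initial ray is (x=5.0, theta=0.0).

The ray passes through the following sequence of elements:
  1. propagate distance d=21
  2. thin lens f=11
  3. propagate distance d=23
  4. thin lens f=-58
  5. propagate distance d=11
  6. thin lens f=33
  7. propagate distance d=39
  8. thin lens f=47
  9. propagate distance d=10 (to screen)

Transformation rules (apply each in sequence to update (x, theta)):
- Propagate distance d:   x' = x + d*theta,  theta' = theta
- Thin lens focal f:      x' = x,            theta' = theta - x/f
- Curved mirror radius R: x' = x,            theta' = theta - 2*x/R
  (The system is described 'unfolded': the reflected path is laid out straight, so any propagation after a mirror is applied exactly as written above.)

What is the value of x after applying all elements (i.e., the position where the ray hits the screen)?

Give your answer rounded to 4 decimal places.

Answer: -17.2028

Derivation:
Initial: x=5.0000 theta=0.0000
After 1 (propagate distance d=21): x=5.0000 theta=0.0000
After 2 (thin lens f=11): x=5.0000 theta=-5/11 (≈-0.4545)
After 3 (propagate distance d=23): x=-60/11 (≈-5.4545) theta=-5/11 (≈-0.4545)
After 4 (thin lens f=-58): x=-60/11 (≈-5.4545) theta=-175/319 (≈-0.5486)
After 5 (propagate distance d=11): x=-3665/319 (≈-11.4890) theta=-175/319 (≈-0.5486)
After 6 (thin lens f=33): x=-3665/319 (≈-11.4890) theta=-2110/10527 (≈-0.2004)
After 7 (propagate distance d=39): x=-67745/3509 (≈-19.3061) theta=-2110/10527 (≈-0.2004)
After 8 (thin lens f=47): x=-67745/3509 (≈-19.3061) theta=104065/494769 (≈0.2103)
After 9 (propagate distance d=10 (to screen)): x=-8511395/494769 (≈-17.2028) theta=104065/494769 (≈0.2103)
Rounded to 4 decimal places: x = -17.2028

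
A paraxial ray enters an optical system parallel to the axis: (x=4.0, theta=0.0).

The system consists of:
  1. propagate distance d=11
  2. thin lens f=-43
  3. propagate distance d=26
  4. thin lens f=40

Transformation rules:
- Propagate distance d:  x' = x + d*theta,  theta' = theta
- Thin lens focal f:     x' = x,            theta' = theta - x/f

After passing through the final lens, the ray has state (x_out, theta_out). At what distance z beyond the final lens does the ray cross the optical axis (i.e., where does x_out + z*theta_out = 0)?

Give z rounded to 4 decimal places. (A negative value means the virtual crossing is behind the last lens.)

Initial: x=4.0000 theta=0.0000
After 1 (propagate distance d=11): x=4.0000 theta=0.0000
After 2 (thin lens f=-43): x=4.0000 theta=4/43 (≈0.0930)
After 3 (propagate distance d=26): x=276/43 (≈6.4186) theta=4/43 (≈0.0930)
After 4 (thin lens f=40): x=276/43 (≈6.4186) theta=-29/430 (≈-0.0674)
z_focus = -x_out/theta_out = -(276/43)/(-29/430) = 2760/29 ≈ 95.1724
Rounded to 4 decimal places: z = 95.1724

Answer: 95.1724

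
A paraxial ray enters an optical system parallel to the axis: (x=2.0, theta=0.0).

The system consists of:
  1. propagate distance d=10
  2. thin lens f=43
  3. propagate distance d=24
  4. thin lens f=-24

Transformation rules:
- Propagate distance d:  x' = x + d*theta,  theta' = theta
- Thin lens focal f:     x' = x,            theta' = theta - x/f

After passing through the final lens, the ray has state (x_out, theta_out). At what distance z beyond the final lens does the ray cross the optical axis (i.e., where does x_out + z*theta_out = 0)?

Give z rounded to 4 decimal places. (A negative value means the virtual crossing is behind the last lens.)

Initial: x=2.0000 theta=0.0000
After 1 (propagate distance d=10): x=2.0000 theta=0.0000
After 2 (thin lens f=43): x=2.0000 theta=-2/43 (≈-0.0465)
After 3 (propagate distance d=24): x=38/43 (≈0.8837) theta=-2/43 (≈-0.0465)
After 4 (thin lens f=-24): x=38/43 (≈0.8837) theta=-5/516 (≈-0.0097)
z_focus = -x_out/theta_out = -(38/43)/(-5/516) = 91.2000
Rounded to 4 decimal places: z = 91.2000

Answer: 91.2000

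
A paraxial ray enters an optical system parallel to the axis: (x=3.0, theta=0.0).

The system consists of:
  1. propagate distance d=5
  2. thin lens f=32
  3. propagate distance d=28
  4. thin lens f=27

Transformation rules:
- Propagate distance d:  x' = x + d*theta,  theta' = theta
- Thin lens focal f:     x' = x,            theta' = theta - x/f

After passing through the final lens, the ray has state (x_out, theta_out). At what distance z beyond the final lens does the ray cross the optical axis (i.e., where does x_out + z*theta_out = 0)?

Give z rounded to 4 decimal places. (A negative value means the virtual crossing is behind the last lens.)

Answer: 3.4839

Derivation:
Initial: x=3.0000 theta=0.0000
After 1 (propagate distance d=5): x=3.0000 theta=0.0000
After 2 (thin lens f=32): x=3.0000 theta=-3/32 (≈-0.0938)
After 3 (propagate distance d=28): x=0.3750 theta=-3/32 (≈-0.0938)
After 4 (thin lens f=27): x=0.3750 theta=-31/288 (≈-0.1076)
z_focus = -x_out/theta_out = -(0.3750)/(-31/288) = 108/31 ≈ 3.4839
Rounded to 4 decimal places: z = 3.4839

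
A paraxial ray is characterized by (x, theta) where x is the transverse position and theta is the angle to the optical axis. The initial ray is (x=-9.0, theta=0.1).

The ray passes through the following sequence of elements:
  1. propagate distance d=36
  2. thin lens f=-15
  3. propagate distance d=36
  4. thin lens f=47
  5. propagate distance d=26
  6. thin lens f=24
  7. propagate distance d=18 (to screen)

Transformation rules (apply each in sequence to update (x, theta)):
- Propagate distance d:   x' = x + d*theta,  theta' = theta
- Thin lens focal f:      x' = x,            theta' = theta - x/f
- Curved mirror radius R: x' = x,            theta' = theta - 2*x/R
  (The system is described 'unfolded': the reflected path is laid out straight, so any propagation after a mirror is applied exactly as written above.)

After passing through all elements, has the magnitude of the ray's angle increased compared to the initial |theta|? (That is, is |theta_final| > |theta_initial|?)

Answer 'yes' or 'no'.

Initial: x=-9.0000 theta=0.1000
After 1 (propagate distance d=36): x=-5.4000 theta=0.1000
After 2 (thin lens f=-15): x=-5.4000 theta=-0.2600
After 3 (propagate distance d=36): x=-14.7600 theta=-0.2600
After 4 (thin lens f=47): x=-14.7600 theta=127/2350 (≈0.0540)
After 5 (propagate distance d=26): x=-15692/1175 (≈-13.3549) theta=127/2350 (≈0.0540)
After 6 (thin lens f=24): x=-15692/1175 (≈-13.3549) theta=2152/3525 (≈0.6105)
After 7 (propagate distance d=18 (to screen)): x=-556/235 (≈-2.3660) theta=2152/3525 (≈0.6105)
|theta_initial|=0.1000 |theta_final|=2152/3525 (≈0.6105) -> increased

Answer: yes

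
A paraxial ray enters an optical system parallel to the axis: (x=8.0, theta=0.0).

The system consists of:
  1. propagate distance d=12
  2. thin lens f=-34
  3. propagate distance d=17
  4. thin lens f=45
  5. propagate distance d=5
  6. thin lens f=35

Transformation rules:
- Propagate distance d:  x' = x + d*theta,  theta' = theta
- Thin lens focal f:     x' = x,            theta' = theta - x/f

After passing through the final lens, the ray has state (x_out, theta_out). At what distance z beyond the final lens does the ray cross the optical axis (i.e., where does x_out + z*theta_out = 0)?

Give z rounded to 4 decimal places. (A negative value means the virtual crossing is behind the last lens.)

Initial: x=8.0000 theta=0.0000
After 1 (propagate distance d=12): x=8.0000 theta=0.0000
After 2 (thin lens f=-34): x=8.0000 theta=4/17 (≈0.2353)
After 3 (propagate distance d=17): x=12.0000 theta=4/17 (≈0.2353)
After 4 (thin lens f=45): x=12.0000 theta=-8/255 (≈-0.0314)
After 5 (propagate distance d=5): x=604/51 (≈11.8431) theta=-8/255 (≈-0.0314)
After 6 (thin lens f=35): x=604/51 (≈11.8431) theta=-44/119 (≈-0.3697)
z_focus = -x_out/theta_out = -(604/51)/(-44/119) = 1057/33 ≈ 32.0303
Rounded to 4 decimal places: z = 32.0303

Answer: 32.0303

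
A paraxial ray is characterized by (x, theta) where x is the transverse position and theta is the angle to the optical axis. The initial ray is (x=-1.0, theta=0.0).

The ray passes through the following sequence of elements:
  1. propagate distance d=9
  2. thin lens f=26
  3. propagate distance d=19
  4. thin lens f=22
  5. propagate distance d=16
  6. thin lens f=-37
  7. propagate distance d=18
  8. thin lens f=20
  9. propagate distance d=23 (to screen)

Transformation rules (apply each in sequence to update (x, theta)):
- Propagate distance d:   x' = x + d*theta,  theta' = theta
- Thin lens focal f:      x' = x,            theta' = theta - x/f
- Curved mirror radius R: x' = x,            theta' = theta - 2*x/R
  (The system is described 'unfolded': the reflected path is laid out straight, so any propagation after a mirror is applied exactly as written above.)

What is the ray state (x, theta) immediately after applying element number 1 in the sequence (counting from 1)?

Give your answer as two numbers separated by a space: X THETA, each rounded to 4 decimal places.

Initial: x=-1.0000 theta=0.0000
After 1 (propagate distance d=9): x=-1.0000 theta=0.0000
Rounded to 4 decimal places: x = -1.0000, theta = 0.0000

Answer: -1.0000 0.0000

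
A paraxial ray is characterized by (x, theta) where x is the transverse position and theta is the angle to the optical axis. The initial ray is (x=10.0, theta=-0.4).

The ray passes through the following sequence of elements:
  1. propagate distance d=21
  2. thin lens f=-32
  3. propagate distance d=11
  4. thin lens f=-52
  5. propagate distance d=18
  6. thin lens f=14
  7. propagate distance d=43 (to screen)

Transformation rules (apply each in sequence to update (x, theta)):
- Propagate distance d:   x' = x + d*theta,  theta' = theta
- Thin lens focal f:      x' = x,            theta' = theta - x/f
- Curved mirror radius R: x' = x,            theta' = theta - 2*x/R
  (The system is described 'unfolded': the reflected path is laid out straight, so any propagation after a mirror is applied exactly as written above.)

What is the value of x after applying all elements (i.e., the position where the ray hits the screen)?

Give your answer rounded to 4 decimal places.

Answer: 2.4135

Derivation:
Initial: x=10.0000 theta=-0.4000
After 1 (propagate distance d=21): x=1.6000 theta=-0.4000
After 2 (thin lens f=-32): x=1.6000 theta=-0.3500
After 3 (propagate distance d=11): x=-2.2500 theta=-0.3500
After 4 (thin lens f=-52): x=-2.2500 theta=-409/1040 (≈-0.3933)
After 5 (propagate distance d=18): x=-4851/520 (≈-9.3288) theta=-409/1040 (≈-0.3933)
After 6 (thin lens f=14): x=-4851/520 (≈-9.3288) theta=71/260 (≈0.2731)
After 7 (propagate distance d=43 (to screen)): x=251/104 (≈2.4135) theta=71/260 (≈0.2731)
Rounded to 4 decimal places: x = 2.4135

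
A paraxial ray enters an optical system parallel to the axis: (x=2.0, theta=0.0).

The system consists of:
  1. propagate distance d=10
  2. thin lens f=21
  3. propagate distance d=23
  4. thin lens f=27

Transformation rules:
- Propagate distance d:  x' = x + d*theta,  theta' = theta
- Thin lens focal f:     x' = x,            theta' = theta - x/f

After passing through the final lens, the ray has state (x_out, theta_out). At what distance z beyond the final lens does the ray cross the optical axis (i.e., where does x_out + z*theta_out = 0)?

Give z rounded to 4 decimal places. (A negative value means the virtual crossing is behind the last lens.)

Answer: -2.1600

Derivation:
Initial: x=2.0000 theta=0.0000
After 1 (propagate distance d=10): x=2.0000 theta=0.0000
After 2 (thin lens f=21): x=2.0000 theta=-2/21 (≈-0.0952)
After 3 (propagate distance d=23): x=-4/21 (≈-0.1905) theta=-2/21 (≈-0.0952)
After 4 (thin lens f=27): x=-4/21 (≈-0.1905) theta=-50/567 (≈-0.0882)
z_focus = -x_out/theta_out = -(-4/21)/(-50/567) = -2.1600
Rounded to 4 decimal places: z = -2.1600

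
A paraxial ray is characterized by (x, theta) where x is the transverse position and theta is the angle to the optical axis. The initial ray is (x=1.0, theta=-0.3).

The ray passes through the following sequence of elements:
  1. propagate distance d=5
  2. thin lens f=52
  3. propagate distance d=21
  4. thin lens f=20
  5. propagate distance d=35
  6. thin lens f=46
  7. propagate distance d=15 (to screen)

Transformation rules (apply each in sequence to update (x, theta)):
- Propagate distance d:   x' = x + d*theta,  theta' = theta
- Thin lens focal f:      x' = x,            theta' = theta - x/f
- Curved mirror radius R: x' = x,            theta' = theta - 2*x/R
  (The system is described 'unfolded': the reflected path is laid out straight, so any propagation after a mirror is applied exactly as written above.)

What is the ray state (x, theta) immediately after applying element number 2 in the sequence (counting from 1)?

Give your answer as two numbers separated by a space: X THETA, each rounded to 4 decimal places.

Answer: -0.5000 -0.2904

Derivation:
Initial: x=1.0000 theta=-0.3000
After 1 (propagate distance d=5): x=-0.5000 theta=-0.3000
After 2 (thin lens f=52): x=-0.5000 theta=-151/520 (≈-0.2904)
Rounded to 4 decimal places: x = -0.5000, theta = -0.2904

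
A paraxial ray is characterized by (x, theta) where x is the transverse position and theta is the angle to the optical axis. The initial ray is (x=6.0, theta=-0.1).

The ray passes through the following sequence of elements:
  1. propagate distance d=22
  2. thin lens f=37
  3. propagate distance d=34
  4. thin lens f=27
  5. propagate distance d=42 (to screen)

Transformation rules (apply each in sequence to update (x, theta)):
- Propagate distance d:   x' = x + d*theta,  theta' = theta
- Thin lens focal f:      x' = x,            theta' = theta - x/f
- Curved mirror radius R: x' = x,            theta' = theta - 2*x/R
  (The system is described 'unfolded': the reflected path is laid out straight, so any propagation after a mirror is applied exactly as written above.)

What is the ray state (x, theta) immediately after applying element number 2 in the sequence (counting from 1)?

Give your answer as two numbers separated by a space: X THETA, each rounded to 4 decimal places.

Initial: x=6.0000 theta=-0.1000
After 1 (propagate distance d=22): x=3.8000 theta=-0.1000
After 2 (thin lens f=37): x=3.8000 theta=-15/74 (≈-0.2027)
Rounded to 4 decimal places: x = 3.8000, theta = -0.2027

Answer: 3.8000 -0.2027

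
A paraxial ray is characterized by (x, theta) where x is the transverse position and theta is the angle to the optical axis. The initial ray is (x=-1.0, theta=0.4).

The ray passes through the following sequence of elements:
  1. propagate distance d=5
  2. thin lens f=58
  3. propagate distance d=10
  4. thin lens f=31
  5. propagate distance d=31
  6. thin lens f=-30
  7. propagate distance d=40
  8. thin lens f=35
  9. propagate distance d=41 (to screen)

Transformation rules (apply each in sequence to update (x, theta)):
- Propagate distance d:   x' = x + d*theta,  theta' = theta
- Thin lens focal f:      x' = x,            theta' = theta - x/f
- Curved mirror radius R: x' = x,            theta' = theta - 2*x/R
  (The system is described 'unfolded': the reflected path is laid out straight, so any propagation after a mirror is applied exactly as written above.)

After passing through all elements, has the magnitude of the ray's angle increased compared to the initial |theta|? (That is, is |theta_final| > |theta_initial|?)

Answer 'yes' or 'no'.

Initial: x=-1.0000 theta=0.4000
After 1 (propagate distance d=5): x=1.0000 theta=0.4000
After 2 (thin lens f=58): x=1.0000 theta=111/290 (≈0.3828)
After 3 (propagate distance d=10): x=140/29 (≈4.8276) theta=111/290 (≈0.3828)
After 4 (thin lens f=31): x=140/29 (≈4.8276) theta=2041/8990 (≈0.2270)
After 5 (propagate distance d=31): x=3441/290 (≈11.8655) theta=2041/8990 (≈0.2270)
After 6 (thin lens f=-30): x=3441/290 (≈11.8655) theta=55967/89900 (≈0.6225)
After 7 (propagate distance d=40): x=330539/8990 (≈36.7674) theta=55967/89900 (≈0.6225)
After 8 (thin lens f=35): x=330539/8990 (≈36.7674) theta=-269309/629300 (≈-0.4280)
After 9 (propagate distance d=41 (to screen)): x=12096061/629300 (≈19.2215) theta=-269309/629300 (≈-0.4280)
|theta_initial|=0.4000 |theta_final|=269309/629300 (≈0.4280) -> increased

Answer: yes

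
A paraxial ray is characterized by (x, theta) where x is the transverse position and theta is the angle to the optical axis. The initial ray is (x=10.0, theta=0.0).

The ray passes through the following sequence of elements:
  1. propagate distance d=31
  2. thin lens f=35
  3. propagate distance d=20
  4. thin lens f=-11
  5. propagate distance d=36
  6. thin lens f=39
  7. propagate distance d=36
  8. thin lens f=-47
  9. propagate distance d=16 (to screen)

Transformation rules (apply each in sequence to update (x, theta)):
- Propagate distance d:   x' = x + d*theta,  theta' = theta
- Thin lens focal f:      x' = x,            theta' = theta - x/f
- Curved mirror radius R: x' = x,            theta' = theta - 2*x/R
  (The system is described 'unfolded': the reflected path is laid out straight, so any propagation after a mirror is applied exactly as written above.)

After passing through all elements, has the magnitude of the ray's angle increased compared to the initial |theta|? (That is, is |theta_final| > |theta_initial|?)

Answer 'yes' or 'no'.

Answer: yes

Derivation:
Initial: x=10.0000 theta=0.0000
After 1 (propagate distance d=31): x=10.0000 theta=0.0000
After 2 (thin lens f=35): x=10.0000 theta=-2/7 (≈-0.2857)
After 3 (propagate distance d=20): x=30/7 (≈4.2857) theta=-2/7 (≈-0.2857)
After 4 (thin lens f=-11): x=30/7 (≈4.2857) theta=8/77 (≈0.1039)
After 5 (propagate distance d=36): x=618/77 (≈8.0260) theta=8/77 (≈0.1039)
After 6 (thin lens f=39): x=618/77 (≈8.0260) theta=-102/1001 (≈-0.1019)
After 7 (propagate distance d=36): x=4362/1001 (≈4.3576) theta=-102/1001 (≈-0.1019)
After 8 (thin lens f=-47): x=4362/1001 (≈4.3576) theta=-432/47047 (≈-0.0092)
After 9 (propagate distance d=16 (to screen)): x=198102/47047 (≈4.2107) theta=-432/47047 (≈-0.0092)
|theta_initial|=0.0000 |theta_final|=432/47047 (≈0.0092) -> increased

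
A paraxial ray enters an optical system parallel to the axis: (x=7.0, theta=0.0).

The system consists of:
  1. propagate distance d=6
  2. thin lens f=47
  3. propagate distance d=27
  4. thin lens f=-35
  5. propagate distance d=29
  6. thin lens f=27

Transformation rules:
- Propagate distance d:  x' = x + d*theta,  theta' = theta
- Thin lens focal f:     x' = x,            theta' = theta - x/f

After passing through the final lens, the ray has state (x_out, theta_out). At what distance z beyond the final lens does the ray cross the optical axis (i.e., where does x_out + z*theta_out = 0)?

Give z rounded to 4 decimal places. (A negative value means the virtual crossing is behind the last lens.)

Answer: 10.6791

Derivation:
Initial: x=7.0000 theta=0.0000
After 1 (propagate distance d=6): x=7.0000 theta=0.0000
After 2 (thin lens f=47): x=7.0000 theta=-7/47 (≈-0.1489)
After 3 (propagate distance d=27): x=140/47 (≈2.9787) theta=-7/47 (≈-0.1489)
After 4 (thin lens f=-35): x=140/47 (≈2.9787) theta=-3/47 (≈-0.0638)
After 5 (propagate distance d=29): x=53/47 (≈1.1277) theta=-3/47 (≈-0.0638)
After 6 (thin lens f=27): x=53/47 (≈1.1277) theta=-134/1269 (≈-0.1056)
z_focus = -x_out/theta_out = -(53/47)/(-134/1269) = 1431/134 ≈ 10.6791
Rounded to 4 decimal places: z = 10.6791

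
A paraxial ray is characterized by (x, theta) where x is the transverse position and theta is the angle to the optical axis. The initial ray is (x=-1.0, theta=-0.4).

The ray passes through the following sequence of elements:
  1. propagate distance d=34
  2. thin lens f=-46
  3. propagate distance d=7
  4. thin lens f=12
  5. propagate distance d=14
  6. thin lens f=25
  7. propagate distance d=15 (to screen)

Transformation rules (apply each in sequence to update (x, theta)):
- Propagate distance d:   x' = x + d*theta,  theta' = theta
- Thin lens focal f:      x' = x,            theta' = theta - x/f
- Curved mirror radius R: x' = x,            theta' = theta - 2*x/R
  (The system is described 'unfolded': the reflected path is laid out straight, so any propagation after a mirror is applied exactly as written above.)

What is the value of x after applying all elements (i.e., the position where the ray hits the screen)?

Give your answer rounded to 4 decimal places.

Answer: 11.0570

Derivation:
Initial: x=-1.0000 theta=-0.4000
After 1 (propagate distance d=34): x=-14.6000 theta=-0.4000
After 2 (thin lens f=-46): x=-14.6000 theta=-33/46 (≈-0.7174)
After 3 (propagate distance d=7): x=-4513/230 (≈-19.6217) theta=-33/46 (≈-0.7174)
After 4 (thin lens f=12): x=-4513/230 (≈-19.6217) theta=2533/2760 (≈0.9178)
After 5 (propagate distance d=14): x=-9347/1380 (≈-6.7732) theta=2533/2760 (≈0.9178)
After 6 (thin lens f=25): x=-9347/1380 (≈-6.7732) theta=82019/69000 (≈1.1887)
After 7 (propagate distance d=15 (to screen)): x=152587/13800 (≈11.0570) theta=82019/69000 (≈1.1887)
Rounded to 4 decimal places: x = 11.0570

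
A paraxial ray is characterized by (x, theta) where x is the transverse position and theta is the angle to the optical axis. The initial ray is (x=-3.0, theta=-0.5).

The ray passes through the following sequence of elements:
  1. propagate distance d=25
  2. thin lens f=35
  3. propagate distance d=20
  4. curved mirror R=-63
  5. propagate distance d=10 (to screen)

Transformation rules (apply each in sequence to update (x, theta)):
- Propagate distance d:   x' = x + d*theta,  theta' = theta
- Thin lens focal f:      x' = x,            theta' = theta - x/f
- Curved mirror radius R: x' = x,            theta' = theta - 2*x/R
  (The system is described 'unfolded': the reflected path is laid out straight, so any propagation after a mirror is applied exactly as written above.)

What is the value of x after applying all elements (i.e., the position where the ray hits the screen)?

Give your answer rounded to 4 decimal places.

Initial: x=-3.0000 theta=-0.5000
After 1 (propagate distance d=25): x=-15.5000 theta=-0.5000
After 2 (thin lens f=35): x=-15.5000 theta=-2/35 (≈-0.0571)
After 3 (propagate distance d=20): x=-233/14 (≈-16.6429) theta=-2/35 (≈-0.0571)
After 4 (curved mirror R=-63): x=-233/14 (≈-16.6429) theta=-1291/2205 (≈-0.5855)
After 5 (propagate distance d=10 (to screen)): x=-19843/882 (≈-22.4977) theta=-1291/2205 (≈-0.5855)
Rounded to 4 decimal places: x = -22.4977

Answer: -22.4977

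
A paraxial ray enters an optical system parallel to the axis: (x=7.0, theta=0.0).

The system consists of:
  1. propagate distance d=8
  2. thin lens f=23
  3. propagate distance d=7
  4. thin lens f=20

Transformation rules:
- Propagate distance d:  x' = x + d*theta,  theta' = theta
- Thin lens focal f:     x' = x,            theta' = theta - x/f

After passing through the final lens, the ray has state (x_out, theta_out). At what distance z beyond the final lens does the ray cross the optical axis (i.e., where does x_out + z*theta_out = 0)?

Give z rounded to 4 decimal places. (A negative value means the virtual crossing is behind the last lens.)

Answer: 8.8889

Derivation:
Initial: x=7.0000 theta=0.0000
After 1 (propagate distance d=8): x=7.0000 theta=0.0000
After 2 (thin lens f=23): x=7.0000 theta=-7/23 (≈-0.3043)
After 3 (propagate distance d=7): x=112/23 (≈4.8696) theta=-7/23 (≈-0.3043)
After 4 (thin lens f=20): x=112/23 (≈4.8696) theta=-63/115 (≈-0.5478)
z_focus = -x_out/theta_out = -(112/23)/(-63/115) = 80/9 ≈ 8.8889
Rounded to 4 decimal places: z = 8.8889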